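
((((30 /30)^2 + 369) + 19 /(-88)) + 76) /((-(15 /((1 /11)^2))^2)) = -39229 /289891800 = -0.00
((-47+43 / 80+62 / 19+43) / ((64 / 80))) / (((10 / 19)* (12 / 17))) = -1717 / 2560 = -0.67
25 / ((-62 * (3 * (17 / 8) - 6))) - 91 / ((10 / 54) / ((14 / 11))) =-626.49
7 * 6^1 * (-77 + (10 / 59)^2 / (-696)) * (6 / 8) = -979407723 / 403796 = -2425.50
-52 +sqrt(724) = -52 +2* sqrt(181) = -25.09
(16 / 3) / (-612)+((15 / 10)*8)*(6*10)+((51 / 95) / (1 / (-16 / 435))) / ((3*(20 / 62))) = 22760889452 / 31613625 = 719.97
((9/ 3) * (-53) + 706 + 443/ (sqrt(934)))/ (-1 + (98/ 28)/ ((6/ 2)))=1329 * sqrt(934)/ 467 + 3282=3368.97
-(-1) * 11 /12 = 11 /12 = 0.92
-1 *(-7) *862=6034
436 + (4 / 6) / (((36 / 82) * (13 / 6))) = 51094 / 117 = 436.70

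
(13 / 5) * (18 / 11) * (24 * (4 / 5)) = 22464 / 275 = 81.69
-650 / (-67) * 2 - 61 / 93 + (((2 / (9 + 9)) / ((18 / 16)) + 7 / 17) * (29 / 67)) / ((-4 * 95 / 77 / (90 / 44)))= 47426863 / 2542248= 18.66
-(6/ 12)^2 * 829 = -829/ 4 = -207.25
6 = 6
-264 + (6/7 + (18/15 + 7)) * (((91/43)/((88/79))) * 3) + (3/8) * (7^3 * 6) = 10583307/18920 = 559.37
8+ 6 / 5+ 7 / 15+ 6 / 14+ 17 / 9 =755 / 63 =11.98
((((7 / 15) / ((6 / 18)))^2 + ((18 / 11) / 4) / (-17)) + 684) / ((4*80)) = 6413501 / 2992000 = 2.14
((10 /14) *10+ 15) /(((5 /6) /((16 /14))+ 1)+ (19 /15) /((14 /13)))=12400 /1627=7.62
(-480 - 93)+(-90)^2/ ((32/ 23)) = 41991/ 8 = 5248.88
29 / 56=0.52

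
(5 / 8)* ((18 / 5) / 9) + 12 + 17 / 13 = 705 / 52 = 13.56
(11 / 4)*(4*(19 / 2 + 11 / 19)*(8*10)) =168520 / 19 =8869.47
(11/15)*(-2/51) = -22/765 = -0.03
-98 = -98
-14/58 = -0.24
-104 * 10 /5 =-208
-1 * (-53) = 53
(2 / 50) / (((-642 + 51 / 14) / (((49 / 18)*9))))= -343 / 223425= -0.00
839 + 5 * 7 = 874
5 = 5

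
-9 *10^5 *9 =-8100000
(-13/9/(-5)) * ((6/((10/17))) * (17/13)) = 289/75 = 3.85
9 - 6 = 3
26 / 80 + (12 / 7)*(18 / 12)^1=811 / 280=2.90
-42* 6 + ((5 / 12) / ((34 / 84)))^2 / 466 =-135750167 / 538696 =-252.00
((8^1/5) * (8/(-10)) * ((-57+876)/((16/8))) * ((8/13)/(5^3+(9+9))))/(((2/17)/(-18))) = 1233792/3575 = 345.12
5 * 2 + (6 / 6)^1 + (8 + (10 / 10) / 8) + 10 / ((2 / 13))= 673 / 8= 84.12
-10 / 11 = -0.91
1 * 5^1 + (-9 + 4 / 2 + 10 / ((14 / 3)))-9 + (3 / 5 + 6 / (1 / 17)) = 3281 / 35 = 93.74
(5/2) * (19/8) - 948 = -942.06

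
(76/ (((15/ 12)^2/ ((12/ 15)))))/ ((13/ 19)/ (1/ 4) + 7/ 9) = 11.07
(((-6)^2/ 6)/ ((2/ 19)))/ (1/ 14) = 798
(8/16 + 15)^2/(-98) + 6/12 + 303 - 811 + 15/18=-598723/1176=-509.12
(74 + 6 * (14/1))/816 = 79/408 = 0.19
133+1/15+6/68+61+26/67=6647533/34170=194.54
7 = 7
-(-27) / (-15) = -9 / 5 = -1.80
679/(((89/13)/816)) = 7202832/89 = 80930.70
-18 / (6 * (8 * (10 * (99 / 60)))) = -1 / 44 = -0.02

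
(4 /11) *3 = 12 /11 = 1.09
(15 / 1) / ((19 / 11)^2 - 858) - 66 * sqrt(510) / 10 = -33 * sqrt(510) / 5 - 1815 / 103457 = -149.07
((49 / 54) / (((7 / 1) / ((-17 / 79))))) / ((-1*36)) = 119 / 153576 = 0.00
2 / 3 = 0.67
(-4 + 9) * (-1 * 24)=-120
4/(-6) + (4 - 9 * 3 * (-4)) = 334/3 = 111.33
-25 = -25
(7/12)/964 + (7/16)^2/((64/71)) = 2522485/11845632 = 0.21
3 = 3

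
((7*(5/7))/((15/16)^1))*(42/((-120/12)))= -112/5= -22.40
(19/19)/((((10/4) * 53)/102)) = 0.77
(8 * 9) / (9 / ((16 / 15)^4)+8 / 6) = 14155776 / 1629019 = 8.69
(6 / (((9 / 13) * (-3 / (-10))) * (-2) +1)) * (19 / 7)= 195 / 7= 27.86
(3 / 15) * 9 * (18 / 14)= 81 / 35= 2.31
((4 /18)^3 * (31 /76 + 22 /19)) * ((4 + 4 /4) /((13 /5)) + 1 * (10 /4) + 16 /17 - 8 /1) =-8155 /180063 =-0.05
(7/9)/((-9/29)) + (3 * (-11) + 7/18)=-5689/162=-35.12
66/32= 33/16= 2.06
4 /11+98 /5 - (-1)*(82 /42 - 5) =19538 /1155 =16.92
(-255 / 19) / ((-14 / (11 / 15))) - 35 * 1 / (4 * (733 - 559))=60421 / 92568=0.65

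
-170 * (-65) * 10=110500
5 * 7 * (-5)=-175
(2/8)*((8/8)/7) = 1/28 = 0.04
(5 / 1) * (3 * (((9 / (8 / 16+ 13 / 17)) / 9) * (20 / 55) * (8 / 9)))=5440 / 1419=3.83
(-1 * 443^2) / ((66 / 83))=-16288667 / 66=-246797.98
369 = 369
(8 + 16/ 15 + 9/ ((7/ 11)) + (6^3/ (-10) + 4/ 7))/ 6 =229/ 630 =0.36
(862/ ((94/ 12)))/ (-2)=-2586/ 47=-55.02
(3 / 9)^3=1 / 27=0.04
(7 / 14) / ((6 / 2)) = 1 / 6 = 0.17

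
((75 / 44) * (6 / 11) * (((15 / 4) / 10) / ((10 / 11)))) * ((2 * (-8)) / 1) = -135 / 22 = -6.14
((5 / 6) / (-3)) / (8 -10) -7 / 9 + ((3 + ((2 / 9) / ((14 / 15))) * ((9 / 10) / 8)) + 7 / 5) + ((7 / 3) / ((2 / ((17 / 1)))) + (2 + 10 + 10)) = 45.62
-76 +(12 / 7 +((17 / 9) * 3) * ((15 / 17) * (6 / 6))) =-485 / 7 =-69.29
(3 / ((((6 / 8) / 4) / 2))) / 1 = 32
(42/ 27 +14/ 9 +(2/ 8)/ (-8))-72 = -19849/ 288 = -68.92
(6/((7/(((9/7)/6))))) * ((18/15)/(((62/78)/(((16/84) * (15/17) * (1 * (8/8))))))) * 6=50544/180761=0.28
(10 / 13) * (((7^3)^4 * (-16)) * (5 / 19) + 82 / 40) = -22146059520821 / 494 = -44830080001.66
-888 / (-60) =74 / 5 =14.80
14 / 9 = 1.56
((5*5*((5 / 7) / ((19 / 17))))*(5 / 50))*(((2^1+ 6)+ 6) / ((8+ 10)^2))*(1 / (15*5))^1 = 17 / 18468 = 0.00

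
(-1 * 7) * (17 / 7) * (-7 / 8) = 119 / 8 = 14.88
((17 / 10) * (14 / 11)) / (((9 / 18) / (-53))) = -12614 / 55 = -229.35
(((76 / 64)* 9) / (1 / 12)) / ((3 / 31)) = 5301 / 4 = 1325.25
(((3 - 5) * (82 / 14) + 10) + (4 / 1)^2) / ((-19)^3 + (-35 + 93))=-100 / 47607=-0.00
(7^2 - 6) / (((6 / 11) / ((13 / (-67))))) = -6149 / 402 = -15.30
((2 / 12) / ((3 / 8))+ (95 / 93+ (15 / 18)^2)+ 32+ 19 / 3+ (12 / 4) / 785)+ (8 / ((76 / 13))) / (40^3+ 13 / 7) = 302000067474821 / 7457239106820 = 40.50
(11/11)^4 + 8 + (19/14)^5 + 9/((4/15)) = 25468075/537824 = 47.35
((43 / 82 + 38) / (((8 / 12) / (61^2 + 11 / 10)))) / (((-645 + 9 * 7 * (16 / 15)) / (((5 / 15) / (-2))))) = 4354857 / 70192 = 62.04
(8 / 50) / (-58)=-2 / 725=-0.00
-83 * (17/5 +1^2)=-1826/5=-365.20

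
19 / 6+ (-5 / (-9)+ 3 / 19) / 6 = 3371 / 1026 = 3.29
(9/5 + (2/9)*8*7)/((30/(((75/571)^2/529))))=16025/1034854134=0.00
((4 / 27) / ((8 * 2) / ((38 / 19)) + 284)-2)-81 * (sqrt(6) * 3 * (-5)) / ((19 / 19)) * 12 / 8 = -3941 / 1971 + 3645 * sqrt(6) / 2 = 4462.20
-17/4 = -4.25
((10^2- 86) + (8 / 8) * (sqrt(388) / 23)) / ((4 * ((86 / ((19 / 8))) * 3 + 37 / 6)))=57 * sqrt(97) / 301001 + 399 / 13087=0.03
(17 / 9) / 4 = 17 / 36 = 0.47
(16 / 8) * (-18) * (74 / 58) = -1332 / 29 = -45.93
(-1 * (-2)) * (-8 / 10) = -8 / 5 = -1.60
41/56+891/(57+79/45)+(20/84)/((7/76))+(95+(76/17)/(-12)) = 498234953/4404904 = 113.11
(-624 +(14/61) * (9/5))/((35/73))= -13884162/10675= -1300.62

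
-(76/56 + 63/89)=-2573/1246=-2.07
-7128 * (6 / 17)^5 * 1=-55427328 / 1419857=-39.04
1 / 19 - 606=-605.95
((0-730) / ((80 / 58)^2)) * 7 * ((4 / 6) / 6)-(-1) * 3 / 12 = -429391 / 1440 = -298.19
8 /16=1 /2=0.50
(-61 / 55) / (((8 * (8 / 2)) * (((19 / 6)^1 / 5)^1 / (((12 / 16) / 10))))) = -549 / 133760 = -0.00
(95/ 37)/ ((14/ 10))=475/ 259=1.83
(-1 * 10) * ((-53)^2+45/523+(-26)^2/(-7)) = -99305160/3661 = -27125.15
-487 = -487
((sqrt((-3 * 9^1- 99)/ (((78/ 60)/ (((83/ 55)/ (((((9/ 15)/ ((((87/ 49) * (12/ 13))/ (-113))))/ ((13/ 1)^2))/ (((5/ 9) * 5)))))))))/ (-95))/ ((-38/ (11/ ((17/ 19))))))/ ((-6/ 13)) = -13 * sqrt(314149605)/ 766479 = -0.30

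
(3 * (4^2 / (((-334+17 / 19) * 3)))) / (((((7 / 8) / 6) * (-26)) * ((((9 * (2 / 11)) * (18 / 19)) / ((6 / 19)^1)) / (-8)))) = -107008 / 5183451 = -0.02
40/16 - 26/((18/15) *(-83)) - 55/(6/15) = -33550/249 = -134.74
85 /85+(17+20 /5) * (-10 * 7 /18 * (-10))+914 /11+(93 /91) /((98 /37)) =265201103 /294294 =901.14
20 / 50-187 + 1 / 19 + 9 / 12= -70603 / 380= -185.80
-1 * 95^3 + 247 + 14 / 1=-857114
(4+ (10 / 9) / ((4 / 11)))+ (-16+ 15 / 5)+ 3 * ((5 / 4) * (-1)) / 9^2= -647 / 108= -5.99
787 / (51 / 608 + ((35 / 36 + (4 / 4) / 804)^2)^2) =63262676239538976 / 78929286571619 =801.51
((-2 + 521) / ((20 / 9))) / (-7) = -4671 / 140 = -33.36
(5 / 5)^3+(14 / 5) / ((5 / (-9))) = -101 / 25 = -4.04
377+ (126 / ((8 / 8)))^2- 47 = 16206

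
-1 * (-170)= 170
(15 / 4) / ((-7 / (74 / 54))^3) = -253265 / 9001692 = -0.03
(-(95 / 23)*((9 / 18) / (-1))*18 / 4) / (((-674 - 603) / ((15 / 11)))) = -12825 / 1292324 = -0.01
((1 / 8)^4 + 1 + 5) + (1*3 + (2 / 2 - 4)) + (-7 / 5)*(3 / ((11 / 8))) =663607 / 225280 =2.95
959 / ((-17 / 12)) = -11508 / 17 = -676.94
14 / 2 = 7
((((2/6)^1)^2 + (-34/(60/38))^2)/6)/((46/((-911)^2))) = 43302788017/31050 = 1394614.75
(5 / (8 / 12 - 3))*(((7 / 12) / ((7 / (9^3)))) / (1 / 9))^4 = -191491008272.55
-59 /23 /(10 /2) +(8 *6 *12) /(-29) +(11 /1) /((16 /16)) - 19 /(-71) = -2156521 /236785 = -9.11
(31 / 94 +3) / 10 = 313 / 940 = 0.33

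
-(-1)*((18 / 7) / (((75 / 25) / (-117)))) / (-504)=39 / 196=0.20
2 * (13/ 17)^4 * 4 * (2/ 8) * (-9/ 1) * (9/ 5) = -4626882/ 417605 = -11.08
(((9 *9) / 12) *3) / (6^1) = 3.38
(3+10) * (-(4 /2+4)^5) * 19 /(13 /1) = -147744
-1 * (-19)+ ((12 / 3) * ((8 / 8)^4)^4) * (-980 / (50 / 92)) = -35969 / 5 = -7193.80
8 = 8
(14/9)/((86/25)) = 175/387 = 0.45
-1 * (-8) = 8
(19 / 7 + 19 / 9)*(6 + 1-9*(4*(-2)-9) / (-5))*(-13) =466336 / 315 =1480.43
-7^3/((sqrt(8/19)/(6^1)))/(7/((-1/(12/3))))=147 * sqrt(38)/8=113.27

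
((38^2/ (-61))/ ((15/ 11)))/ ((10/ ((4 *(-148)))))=4701664/ 4575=1027.69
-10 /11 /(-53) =10 /583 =0.02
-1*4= -4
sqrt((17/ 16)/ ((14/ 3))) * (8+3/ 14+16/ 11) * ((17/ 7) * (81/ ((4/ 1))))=2050353 * sqrt(714)/ 241472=226.89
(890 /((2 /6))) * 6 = 16020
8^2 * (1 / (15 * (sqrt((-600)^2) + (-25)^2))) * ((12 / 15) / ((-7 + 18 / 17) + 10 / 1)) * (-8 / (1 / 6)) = -69632 / 2113125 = -0.03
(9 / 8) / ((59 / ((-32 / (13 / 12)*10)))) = -4320 / 767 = -5.63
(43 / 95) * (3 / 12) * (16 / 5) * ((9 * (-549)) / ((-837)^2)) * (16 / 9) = -167872 / 36974475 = -0.00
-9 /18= -1 /2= -0.50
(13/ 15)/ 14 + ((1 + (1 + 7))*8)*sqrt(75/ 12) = 37813/ 210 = 180.06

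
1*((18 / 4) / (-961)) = -9 / 1922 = -0.00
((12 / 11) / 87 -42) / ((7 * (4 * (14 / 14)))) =-6697 / 4466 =-1.50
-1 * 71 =-71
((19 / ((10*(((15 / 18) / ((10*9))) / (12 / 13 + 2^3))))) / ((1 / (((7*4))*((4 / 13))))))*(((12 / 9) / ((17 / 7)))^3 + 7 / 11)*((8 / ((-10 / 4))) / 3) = -9242218194944 / 684995025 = -13492.39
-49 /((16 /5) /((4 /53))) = -245 /212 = -1.16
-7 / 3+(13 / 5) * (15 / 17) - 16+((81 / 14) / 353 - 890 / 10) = -26470163 / 252042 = -105.02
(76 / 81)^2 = 5776 / 6561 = 0.88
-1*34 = -34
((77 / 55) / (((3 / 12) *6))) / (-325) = -0.00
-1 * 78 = -78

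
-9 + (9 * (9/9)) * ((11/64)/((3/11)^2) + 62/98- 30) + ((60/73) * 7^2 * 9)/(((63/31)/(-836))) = -34192288357/228928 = -149358.26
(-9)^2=81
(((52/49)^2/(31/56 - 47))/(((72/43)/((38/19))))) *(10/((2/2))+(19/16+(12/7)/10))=-92450774/281025045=-0.33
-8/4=-2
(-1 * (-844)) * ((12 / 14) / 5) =5064 / 35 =144.69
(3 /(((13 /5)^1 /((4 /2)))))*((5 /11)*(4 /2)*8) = 16.78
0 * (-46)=0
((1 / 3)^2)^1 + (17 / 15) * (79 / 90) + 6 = 7.11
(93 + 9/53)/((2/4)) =9876/53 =186.34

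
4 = 4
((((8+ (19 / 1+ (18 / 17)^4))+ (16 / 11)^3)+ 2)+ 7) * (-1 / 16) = -1120954327 / 444665804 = -2.52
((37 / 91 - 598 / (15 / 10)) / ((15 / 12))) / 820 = -4349 / 11193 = -0.39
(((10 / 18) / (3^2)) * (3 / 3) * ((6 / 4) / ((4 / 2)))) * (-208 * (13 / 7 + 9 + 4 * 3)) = -41600 / 189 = -220.11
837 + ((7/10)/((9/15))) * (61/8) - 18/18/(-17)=690299/816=845.95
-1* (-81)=81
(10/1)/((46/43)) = 215/23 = 9.35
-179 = -179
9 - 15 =-6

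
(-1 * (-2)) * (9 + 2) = 22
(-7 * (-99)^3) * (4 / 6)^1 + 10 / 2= 4528067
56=56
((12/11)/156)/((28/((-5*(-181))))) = 905/4004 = 0.23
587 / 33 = 17.79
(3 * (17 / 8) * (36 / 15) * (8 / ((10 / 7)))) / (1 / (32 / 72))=952 / 25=38.08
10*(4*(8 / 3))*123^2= 1613760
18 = 18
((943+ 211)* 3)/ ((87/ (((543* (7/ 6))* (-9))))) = -6579531/ 29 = -226880.38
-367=-367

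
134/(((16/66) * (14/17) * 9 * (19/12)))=12529/266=47.10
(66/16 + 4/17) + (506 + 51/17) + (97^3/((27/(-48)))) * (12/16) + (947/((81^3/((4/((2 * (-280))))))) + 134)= -3076697885180603/2529659160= -1216249.97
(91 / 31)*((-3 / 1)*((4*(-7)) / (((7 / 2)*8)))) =273 / 31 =8.81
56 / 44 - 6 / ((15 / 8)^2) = -358 / 825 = -0.43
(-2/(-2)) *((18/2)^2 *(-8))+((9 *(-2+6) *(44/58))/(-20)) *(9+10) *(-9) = -60102/145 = -414.50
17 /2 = 8.50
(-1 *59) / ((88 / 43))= -2537 / 88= -28.83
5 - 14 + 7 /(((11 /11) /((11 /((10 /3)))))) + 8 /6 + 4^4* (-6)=-45617 /30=-1520.57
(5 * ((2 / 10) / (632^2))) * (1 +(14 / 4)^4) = 2417 / 6390784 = 0.00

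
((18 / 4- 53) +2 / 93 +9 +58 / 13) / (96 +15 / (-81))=-762039 / 2085122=-0.37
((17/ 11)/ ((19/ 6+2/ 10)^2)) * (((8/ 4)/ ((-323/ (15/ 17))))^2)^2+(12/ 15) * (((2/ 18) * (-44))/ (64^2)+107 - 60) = 2599091572460600920300783/ 69126531348104605013760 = 37.60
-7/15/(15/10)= -14/45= -0.31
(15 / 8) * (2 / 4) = 15 / 16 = 0.94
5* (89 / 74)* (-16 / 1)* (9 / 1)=-32040 / 37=-865.95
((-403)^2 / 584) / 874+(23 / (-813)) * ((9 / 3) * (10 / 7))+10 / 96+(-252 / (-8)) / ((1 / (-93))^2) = 272443.80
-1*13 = -13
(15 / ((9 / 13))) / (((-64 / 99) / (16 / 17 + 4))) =-45045 / 272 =-165.61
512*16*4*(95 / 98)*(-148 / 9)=-230359040 / 441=-522356.10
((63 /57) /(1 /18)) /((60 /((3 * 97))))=18333 /190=96.49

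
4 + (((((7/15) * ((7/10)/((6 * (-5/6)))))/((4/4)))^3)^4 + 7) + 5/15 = 358998656272888375174981380566414401/31676352024078369140625000000000000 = 11.33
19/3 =6.33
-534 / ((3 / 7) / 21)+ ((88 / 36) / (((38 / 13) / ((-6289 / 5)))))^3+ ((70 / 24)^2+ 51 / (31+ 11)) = -11877358837785269 / 10206000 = -1163762378.78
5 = 5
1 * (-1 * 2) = -2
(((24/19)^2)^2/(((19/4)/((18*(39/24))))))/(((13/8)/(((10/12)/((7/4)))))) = 79626240/17332693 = 4.59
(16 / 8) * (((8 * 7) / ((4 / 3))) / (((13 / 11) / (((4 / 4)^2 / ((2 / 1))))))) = 462 / 13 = 35.54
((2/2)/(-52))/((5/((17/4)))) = -17/1040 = -0.02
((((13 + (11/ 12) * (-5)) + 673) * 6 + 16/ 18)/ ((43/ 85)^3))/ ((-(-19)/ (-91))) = -4113666568375/ 27191394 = -151285.61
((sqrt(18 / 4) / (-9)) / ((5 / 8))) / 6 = -2* sqrt(2) / 45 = -0.06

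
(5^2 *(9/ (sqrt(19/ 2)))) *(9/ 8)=82.12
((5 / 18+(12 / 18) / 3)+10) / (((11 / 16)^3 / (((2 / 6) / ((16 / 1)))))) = 896 / 1331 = 0.67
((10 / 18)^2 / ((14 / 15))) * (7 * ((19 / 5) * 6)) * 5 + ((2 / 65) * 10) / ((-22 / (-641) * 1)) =351163 / 1287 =272.85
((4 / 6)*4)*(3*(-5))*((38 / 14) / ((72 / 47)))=-4465 / 63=-70.87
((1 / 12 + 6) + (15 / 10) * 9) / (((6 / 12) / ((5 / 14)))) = 1175 / 84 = 13.99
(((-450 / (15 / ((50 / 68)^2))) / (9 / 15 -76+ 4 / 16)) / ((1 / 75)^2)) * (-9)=-527343750 / 48263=-10926.46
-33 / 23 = -1.43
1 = 1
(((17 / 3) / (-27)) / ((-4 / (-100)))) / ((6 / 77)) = -32725 / 486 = -67.34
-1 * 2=-2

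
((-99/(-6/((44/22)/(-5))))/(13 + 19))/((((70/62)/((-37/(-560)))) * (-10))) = 37851/31360000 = 0.00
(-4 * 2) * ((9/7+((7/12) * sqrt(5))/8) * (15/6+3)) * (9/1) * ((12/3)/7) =-14256/49-33 * sqrt(5)/2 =-327.83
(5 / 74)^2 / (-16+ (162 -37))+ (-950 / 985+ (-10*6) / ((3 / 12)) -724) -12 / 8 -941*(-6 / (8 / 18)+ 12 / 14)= 8996898223715 / 823103036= 10930.46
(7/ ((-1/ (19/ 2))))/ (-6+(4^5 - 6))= -133/ 2024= -0.07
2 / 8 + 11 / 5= 49 / 20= 2.45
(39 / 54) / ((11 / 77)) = 91 / 18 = 5.06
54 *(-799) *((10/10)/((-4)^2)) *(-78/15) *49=13742001/20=687100.05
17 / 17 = 1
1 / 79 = 0.01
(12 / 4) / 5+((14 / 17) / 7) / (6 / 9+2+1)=591 / 935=0.63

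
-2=-2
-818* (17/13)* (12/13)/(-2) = 83436/169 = 493.70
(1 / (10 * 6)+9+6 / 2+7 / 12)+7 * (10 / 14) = 88 / 5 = 17.60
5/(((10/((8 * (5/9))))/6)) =40/3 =13.33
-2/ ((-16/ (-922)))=-461/ 4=-115.25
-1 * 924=-924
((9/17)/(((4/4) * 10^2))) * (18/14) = 81/11900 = 0.01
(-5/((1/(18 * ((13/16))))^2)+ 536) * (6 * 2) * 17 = -1741191/16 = -108824.44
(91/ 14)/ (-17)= -13/ 34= -0.38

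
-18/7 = -2.57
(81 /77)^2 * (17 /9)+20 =130973 /5929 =22.09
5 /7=0.71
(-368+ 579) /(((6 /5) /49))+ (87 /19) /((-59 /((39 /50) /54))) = 965834791 /112100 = 8615.83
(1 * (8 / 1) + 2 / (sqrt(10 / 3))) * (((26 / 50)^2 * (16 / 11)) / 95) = 2704 * sqrt(30) / 3265625 + 21632 / 653125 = 0.04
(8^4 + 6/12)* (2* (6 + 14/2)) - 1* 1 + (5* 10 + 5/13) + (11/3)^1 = 4155920/39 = 106562.05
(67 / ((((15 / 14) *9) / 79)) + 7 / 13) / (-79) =-964271 / 138645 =-6.95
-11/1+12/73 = -791/73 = -10.84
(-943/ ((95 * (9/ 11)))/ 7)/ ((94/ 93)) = -321563/ 187530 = -1.71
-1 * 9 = -9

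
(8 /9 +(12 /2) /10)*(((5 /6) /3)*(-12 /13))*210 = -9380 /117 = -80.17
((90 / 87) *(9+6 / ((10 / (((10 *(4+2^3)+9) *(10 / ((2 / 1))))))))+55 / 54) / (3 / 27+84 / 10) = 48.25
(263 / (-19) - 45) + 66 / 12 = -53.34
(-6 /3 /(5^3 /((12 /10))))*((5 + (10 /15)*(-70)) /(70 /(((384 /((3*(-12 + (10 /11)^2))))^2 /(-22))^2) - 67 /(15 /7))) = -174151532544 /6378163768403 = -0.03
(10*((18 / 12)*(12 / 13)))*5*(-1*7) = -6300 / 13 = -484.62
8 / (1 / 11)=88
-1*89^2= -7921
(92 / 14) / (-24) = -23 / 84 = -0.27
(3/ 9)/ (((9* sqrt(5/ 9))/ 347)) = 347* sqrt(5)/ 45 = 17.24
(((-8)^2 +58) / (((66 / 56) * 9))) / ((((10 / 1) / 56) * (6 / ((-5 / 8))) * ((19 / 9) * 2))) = -2989 / 1881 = -1.59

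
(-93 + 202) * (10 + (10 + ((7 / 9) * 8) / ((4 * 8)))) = 79243 / 36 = 2201.19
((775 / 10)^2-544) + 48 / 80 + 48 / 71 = 7758207 / 1420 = 5463.53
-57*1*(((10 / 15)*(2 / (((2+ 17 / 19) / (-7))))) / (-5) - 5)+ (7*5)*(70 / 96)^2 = 169077793 / 633600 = 266.85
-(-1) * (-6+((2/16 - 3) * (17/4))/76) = -14983/2432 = -6.16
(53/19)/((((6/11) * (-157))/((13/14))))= -0.03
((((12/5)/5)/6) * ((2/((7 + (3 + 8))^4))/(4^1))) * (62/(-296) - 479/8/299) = -1343/8602588800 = -0.00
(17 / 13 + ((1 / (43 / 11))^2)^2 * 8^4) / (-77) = -837723585 / 3422219801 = -0.24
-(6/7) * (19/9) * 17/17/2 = -19/21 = -0.90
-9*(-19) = 171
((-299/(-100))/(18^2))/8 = 299/259200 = 0.00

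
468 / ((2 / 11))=2574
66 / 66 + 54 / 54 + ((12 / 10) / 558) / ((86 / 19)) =79999 / 39990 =2.00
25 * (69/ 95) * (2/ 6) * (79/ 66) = 9085/ 1254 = 7.24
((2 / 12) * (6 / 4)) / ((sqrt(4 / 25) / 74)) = 185 / 4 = 46.25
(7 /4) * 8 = 14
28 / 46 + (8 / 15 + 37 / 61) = 36799 / 21045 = 1.75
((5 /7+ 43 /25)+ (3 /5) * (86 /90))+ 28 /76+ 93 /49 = 5.27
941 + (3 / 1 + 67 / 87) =82195 / 87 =944.77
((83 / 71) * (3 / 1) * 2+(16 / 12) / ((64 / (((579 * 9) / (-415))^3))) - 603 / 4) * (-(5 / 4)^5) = 375483604371675 / 665139232768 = 564.52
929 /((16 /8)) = 929 /2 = 464.50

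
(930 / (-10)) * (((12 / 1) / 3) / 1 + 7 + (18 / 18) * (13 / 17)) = -18600 / 17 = -1094.12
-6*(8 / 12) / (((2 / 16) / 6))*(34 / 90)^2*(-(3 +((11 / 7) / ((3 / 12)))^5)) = 610244613184 / 2268945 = 268955.23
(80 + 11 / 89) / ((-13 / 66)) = -470646 / 1157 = -406.78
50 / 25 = 2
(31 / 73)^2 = 961 / 5329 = 0.18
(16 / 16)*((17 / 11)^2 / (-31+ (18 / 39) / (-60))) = -37570 / 487751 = -0.08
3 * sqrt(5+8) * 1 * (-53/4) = -159 * sqrt(13)/4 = -143.32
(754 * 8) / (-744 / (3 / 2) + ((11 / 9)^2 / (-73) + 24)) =-35667216 / 2791057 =-12.78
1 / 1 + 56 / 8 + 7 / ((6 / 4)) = 12.67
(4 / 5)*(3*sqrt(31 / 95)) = 12*sqrt(2945) / 475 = 1.37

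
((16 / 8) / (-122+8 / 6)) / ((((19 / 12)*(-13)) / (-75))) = -2700 / 44707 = -0.06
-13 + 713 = 700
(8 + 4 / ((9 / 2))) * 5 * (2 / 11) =800 / 99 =8.08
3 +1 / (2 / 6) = 6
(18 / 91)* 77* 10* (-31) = -4721.54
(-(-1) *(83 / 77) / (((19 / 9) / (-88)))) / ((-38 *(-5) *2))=-1494 / 12635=-0.12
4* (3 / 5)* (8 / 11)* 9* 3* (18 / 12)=3888 / 55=70.69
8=8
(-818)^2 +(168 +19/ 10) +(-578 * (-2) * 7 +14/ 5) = 6773887/ 10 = 677388.70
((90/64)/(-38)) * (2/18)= -5/1216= -0.00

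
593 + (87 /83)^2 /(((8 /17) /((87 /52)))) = 1710628183 /2865824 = 596.91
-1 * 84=-84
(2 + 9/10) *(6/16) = 87/80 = 1.09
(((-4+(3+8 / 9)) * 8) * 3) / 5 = -8 / 15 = -0.53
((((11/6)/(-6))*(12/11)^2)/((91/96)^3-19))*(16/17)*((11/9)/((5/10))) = 12582912/272959021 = 0.05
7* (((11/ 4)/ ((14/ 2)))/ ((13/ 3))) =33/ 52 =0.63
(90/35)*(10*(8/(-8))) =-180/7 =-25.71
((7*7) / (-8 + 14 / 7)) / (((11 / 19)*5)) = -2.82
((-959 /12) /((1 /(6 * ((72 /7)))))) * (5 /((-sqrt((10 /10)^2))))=24660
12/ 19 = 0.63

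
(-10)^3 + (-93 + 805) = -288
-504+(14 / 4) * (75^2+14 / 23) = 882539 / 46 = 19185.63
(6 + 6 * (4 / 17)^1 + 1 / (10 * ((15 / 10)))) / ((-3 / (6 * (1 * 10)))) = -7628 / 51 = -149.57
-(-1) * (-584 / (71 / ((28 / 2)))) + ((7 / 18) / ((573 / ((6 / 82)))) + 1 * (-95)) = -2103233821 / 10008018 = -210.15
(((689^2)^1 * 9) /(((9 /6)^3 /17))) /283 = 64562056 /849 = 76044.82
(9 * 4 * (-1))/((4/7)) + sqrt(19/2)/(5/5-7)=-63-sqrt(38)/12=-63.51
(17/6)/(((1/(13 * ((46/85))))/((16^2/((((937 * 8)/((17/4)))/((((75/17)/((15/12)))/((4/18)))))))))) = 43056/937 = 45.95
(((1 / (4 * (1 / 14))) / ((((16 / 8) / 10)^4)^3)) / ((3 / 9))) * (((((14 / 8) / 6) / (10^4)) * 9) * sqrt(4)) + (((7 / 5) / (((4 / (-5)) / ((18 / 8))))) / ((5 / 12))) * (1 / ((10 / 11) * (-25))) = 107666048889 / 80000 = 1345825.61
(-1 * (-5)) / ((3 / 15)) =25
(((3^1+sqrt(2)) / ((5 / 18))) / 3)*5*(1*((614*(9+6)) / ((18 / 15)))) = 203274.53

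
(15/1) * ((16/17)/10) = 24/17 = 1.41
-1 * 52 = -52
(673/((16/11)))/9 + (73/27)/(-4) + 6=24509/432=56.73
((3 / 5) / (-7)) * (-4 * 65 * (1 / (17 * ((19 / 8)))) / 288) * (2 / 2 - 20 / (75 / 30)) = -13 / 969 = -0.01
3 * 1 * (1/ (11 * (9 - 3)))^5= 1/ 417444192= 0.00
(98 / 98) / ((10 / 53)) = 53 / 10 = 5.30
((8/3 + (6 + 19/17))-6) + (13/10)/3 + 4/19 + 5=30453/3230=9.43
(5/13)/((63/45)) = 25/91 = 0.27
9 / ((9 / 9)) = 9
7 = 7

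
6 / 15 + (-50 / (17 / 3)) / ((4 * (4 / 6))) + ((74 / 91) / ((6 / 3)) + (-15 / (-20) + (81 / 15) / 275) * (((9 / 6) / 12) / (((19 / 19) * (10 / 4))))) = -419256049 / 170170000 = -2.46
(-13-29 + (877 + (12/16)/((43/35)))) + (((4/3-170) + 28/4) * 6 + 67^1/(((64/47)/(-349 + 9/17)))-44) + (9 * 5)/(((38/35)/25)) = -16288.05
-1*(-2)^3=8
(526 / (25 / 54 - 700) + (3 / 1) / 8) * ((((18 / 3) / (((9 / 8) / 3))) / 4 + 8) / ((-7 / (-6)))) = -1025163 / 264425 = -3.88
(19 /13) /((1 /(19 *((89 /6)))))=32129 /78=411.91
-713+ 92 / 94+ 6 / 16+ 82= -236747 / 376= -629.65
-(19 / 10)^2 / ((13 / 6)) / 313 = -1083 / 203450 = -0.01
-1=-1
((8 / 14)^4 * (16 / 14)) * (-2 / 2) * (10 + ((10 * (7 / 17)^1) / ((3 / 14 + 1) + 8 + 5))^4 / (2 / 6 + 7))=-29510212087765626880 / 24215357015267658317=-1.22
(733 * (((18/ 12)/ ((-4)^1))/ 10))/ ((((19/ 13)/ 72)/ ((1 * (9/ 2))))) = -2315547/ 380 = -6093.54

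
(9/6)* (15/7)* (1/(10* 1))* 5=45/28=1.61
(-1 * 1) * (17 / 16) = -1.06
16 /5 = 3.20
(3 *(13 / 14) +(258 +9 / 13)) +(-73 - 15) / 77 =47381 / 182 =260.34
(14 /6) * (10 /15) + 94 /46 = 745 /207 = 3.60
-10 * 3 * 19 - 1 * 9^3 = -1299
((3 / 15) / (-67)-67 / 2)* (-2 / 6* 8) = 89.34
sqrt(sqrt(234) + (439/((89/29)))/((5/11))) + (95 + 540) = sqrt(594075 * sqrt(26) + 62318245)/445 + 635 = 653.17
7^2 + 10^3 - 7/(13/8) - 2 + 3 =13594/13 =1045.69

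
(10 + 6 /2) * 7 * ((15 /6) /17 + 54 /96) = 17563 /272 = 64.57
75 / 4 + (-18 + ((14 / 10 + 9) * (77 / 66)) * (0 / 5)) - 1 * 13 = -49 / 4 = -12.25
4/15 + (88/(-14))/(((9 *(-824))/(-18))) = 0.25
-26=-26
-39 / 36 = -13 / 12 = -1.08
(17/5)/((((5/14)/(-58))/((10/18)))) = -13804/45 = -306.76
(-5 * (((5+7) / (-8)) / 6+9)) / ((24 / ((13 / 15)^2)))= -1183 / 864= -1.37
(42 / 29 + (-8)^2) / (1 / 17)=32266 / 29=1112.62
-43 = -43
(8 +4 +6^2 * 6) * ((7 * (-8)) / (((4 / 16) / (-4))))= 204288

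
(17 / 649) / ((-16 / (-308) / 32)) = 16.14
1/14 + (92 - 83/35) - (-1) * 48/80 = 90.30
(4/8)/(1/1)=0.50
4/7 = 0.57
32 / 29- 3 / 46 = 1385 / 1334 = 1.04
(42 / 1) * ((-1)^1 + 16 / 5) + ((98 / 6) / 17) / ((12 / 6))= 47369 / 510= 92.88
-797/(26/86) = -34271/13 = -2636.23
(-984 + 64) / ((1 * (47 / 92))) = -84640 / 47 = -1800.85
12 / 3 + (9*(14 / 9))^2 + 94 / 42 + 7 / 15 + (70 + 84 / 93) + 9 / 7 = 894779 / 3255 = 274.89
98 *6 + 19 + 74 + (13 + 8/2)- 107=591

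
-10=-10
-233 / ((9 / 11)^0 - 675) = 233 / 674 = 0.35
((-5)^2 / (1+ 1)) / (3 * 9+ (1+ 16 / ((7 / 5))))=175 / 552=0.32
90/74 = 45/37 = 1.22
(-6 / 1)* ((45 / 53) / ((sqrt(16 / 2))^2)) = -135 / 212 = -0.64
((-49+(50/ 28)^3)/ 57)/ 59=-118831/ 9228072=-0.01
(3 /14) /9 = 1 /42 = 0.02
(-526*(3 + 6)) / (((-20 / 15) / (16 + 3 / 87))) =3301965 / 58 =56930.43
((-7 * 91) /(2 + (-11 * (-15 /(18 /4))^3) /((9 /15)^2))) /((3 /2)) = -51597 /137743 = -0.37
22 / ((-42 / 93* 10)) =-4.87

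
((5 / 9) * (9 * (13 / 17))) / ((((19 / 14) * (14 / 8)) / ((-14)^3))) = -1426880 / 323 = -4417.59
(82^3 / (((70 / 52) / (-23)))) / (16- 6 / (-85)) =-2802603544 / 4781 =-586196.10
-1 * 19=-19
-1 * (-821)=821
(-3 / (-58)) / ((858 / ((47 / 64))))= 47 / 1061632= 0.00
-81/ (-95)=81/ 95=0.85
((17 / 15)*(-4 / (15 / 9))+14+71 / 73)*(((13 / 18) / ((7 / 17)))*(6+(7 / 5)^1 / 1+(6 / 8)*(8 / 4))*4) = 439818509 / 574875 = 765.07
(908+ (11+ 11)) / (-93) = -10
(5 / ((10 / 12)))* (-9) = -54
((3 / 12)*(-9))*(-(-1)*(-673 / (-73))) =-6057 / 292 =-20.74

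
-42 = -42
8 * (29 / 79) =232 / 79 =2.94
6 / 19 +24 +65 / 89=42353 / 1691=25.05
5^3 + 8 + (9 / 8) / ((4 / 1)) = 4265 / 32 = 133.28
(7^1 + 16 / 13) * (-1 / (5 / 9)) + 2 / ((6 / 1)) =-2824 / 195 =-14.48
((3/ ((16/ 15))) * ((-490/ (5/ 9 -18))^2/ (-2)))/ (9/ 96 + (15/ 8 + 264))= -4.17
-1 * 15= -15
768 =768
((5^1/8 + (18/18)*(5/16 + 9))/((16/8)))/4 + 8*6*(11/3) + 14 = 24479/128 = 191.24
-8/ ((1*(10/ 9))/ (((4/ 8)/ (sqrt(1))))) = -18/ 5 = -3.60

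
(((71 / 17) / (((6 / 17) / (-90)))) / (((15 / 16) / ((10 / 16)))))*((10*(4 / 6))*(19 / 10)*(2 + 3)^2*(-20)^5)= 2158400000000 / 3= 719466666666.67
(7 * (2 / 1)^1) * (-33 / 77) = -6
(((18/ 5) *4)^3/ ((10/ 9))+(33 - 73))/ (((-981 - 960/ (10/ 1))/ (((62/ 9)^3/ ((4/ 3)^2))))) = -24646332628/ 54523125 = -452.03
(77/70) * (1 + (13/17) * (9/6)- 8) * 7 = -45.07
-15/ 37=-0.41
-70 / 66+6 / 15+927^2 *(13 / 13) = 859328.34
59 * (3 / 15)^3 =59 / 125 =0.47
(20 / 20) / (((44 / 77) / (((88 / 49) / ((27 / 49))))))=154 / 27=5.70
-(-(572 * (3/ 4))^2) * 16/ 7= 2944656/ 7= 420665.14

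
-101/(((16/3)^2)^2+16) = -8181/66832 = -0.12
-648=-648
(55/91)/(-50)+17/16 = 7647/7280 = 1.05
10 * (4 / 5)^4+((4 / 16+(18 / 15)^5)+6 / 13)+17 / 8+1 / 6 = 9.59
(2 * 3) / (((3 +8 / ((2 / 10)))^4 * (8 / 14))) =21 / 6837602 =0.00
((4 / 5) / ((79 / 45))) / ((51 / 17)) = 12 / 79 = 0.15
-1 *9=-9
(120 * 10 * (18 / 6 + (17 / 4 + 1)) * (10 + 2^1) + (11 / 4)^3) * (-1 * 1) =-7604531 / 64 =-118820.80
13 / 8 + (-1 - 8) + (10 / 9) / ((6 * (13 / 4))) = -20549 / 2808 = -7.32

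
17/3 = 5.67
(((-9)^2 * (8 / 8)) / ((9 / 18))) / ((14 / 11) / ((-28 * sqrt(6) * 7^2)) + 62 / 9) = 4715172 * sqrt(6) / 8934101765 + 210095490528 / 8934101765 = 23.52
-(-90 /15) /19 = 6 /19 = 0.32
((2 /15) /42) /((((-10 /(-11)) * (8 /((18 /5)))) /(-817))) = -8987 /7000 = -1.28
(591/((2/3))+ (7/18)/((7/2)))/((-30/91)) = -1452269/540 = -2689.39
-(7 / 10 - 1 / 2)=-1 / 5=-0.20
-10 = -10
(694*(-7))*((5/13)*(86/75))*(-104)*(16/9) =53476864/135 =396124.92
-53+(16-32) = -69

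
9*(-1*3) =-27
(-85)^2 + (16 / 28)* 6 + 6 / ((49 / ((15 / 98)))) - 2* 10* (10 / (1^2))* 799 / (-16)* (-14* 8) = -2668403098 / 2401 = -1111371.55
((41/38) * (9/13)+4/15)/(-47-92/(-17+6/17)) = -2125613/86971170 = -0.02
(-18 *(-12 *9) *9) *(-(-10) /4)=43740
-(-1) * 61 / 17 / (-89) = -61 / 1513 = -0.04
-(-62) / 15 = 62 / 15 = 4.13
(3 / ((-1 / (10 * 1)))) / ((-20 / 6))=9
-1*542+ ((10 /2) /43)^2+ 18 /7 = -6981649 /12943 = -539.42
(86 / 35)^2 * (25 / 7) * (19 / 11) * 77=140524 / 49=2867.84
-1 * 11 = -11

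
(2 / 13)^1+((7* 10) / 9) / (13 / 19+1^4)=8933 / 1872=4.77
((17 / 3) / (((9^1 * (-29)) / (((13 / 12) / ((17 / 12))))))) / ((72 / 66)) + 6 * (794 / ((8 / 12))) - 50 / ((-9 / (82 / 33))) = 740007203 / 103356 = 7159.79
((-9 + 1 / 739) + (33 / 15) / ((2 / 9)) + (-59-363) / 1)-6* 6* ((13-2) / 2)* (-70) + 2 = 13440.90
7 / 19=0.37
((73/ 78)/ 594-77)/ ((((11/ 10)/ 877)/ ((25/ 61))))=-391086200875/ 15544386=-25159.32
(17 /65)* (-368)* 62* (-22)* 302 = 2577021568 /65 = 39646485.66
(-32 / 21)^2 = 1024 / 441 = 2.32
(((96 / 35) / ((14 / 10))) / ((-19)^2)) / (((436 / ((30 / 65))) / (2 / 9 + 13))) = 272 / 3580759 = 0.00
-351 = -351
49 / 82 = 0.60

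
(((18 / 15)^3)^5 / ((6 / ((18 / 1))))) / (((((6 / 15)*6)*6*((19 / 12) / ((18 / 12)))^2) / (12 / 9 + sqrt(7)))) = 11.46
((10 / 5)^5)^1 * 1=32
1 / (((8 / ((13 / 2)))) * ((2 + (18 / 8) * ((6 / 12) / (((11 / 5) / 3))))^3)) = 553696 / 30080231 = 0.02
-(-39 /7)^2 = -1521 /49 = -31.04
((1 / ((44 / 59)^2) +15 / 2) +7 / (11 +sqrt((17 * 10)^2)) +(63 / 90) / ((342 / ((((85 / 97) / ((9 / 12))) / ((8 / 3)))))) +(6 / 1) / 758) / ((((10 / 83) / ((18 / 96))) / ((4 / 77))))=1708727119779821 / 2261624208708480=0.76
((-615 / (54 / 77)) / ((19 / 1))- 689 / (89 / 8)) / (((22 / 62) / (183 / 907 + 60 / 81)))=-2354009009159 / 8199358002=-287.10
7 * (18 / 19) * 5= 630 / 19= 33.16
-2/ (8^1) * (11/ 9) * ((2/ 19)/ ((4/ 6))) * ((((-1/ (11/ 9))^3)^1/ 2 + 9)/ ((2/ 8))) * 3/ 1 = -23229/ 4598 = -5.05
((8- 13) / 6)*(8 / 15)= -4 / 9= -0.44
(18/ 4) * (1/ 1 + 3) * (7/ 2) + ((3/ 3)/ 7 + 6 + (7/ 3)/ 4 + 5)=6277/ 84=74.73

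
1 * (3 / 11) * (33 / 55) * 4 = 36 / 55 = 0.65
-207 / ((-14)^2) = -207 / 196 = -1.06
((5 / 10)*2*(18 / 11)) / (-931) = -18 / 10241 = -0.00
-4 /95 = -0.04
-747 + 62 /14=-5198 /7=-742.57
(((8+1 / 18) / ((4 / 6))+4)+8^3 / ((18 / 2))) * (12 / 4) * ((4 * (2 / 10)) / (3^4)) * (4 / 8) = 2627 / 2430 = 1.08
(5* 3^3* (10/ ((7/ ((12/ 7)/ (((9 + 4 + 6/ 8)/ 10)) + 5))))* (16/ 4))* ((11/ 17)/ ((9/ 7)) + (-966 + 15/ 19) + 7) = -803478273000/ 174097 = -4615118.43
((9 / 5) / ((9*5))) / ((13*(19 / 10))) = 2 / 1235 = 0.00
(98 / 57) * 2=196 / 57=3.44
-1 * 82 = -82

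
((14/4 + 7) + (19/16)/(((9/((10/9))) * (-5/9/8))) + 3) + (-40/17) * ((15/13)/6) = 43505/3978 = 10.94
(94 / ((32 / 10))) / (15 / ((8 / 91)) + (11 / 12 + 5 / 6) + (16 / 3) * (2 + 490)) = 235 / 22371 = 0.01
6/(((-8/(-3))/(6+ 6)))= 27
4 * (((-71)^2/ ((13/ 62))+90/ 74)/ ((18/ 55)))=1272110290/ 4329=293857.77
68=68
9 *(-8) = -72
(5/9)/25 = 1/45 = 0.02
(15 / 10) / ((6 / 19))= 19 / 4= 4.75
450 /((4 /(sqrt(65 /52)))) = 225 * sqrt(5) /4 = 125.78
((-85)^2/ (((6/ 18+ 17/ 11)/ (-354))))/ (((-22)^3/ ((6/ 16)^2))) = 34528275/ 1920512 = 17.98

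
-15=-15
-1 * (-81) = 81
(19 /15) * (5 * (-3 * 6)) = -114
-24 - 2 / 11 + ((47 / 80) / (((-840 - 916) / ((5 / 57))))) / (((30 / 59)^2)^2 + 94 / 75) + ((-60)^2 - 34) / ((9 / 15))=125104752635451471737 / 21135588907475328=5919.15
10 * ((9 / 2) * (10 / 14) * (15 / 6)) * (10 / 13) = 5625 / 91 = 61.81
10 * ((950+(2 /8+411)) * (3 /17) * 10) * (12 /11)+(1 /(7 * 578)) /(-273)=28945916999 /1104558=26205.88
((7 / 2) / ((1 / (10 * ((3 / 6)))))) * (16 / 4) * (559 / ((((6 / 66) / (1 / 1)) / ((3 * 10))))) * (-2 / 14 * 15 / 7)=-3952928.57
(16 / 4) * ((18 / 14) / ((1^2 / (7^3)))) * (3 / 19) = 5292 / 19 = 278.53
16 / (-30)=-0.53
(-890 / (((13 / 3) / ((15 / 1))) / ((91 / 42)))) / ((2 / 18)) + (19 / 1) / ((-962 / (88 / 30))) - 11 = -433520908 / 7215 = -60086.06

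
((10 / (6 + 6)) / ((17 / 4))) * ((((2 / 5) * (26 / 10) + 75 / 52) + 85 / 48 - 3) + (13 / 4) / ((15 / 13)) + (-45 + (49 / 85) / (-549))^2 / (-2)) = -456785242504397 / 2310021656280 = -197.74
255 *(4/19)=1020/19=53.68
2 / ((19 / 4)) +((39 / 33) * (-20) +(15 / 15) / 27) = -130795 / 5643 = -23.18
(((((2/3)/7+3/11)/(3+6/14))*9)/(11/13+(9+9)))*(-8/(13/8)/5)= -136/2695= -0.05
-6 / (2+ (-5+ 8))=-6 / 5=-1.20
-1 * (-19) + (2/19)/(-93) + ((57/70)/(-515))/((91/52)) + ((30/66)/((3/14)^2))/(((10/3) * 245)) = 15540513729/817487825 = 19.01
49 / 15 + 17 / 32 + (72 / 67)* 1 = 156701 / 32160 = 4.87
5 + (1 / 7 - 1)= 29 / 7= 4.14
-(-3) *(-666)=-1998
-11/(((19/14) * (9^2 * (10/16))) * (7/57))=-176/135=-1.30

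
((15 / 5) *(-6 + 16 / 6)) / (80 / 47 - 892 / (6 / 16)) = 705 / 167576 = 0.00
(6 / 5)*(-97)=-582 / 5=-116.40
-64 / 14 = -32 / 7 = -4.57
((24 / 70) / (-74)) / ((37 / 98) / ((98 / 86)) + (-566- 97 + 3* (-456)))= 4116 / 1803985135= 0.00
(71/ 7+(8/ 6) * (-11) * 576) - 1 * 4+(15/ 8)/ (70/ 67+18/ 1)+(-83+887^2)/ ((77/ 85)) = 61450577371/ 71456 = 859977.85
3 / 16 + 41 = 659 / 16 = 41.19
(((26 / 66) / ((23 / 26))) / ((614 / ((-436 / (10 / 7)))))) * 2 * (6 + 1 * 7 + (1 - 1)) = -6705244 / 1165065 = -5.76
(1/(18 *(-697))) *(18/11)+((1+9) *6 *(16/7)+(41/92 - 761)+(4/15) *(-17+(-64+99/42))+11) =-15636796051/24687740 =-633.38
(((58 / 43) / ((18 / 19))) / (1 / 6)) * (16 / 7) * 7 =17632 / 129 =136.68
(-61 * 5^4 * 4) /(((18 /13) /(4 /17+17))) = -290436250 /153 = -1898276.14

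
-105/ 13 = -8.08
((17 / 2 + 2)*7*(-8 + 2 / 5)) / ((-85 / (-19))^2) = -1008273 / 36125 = -27.91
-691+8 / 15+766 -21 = 818 / 15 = 54.53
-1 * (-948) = 948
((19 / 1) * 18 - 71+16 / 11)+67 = 3734 / 11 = 339.45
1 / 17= 0.06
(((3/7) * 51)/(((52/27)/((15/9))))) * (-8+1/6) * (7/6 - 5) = 826965/1456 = 567.97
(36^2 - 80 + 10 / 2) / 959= 1221 / 959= 1.27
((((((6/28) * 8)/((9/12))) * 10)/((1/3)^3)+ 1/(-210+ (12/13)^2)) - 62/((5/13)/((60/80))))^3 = 28920461434261284361753007/236665506709303875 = 122199731.75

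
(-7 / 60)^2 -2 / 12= -551 / 3600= -0.15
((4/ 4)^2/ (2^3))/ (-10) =-1/ 80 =-0.01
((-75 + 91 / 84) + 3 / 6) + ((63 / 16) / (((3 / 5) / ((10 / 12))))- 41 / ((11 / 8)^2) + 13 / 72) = -3117269 / 34848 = -89.45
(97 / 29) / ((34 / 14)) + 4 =2651 / 493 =5.38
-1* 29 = -29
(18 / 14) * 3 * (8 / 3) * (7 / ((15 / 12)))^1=288 / 5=57.60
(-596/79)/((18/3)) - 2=-772/237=-3.26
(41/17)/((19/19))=2.41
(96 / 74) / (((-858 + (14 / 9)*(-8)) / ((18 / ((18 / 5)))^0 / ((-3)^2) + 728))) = -157272 / 144929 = -1.09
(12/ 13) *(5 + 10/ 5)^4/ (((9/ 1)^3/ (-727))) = -6982108/ 3159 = -2210.23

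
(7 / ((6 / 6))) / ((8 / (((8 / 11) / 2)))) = 7 / 22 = 0.32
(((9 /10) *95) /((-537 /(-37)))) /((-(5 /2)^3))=-8436 /22375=-0.38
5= 5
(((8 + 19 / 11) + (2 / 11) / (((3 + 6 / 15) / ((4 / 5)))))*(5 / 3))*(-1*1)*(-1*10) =30450 / 187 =162.83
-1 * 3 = -3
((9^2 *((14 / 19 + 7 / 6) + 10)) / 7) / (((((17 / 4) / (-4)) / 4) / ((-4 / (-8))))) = -586224 / 2261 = -259.28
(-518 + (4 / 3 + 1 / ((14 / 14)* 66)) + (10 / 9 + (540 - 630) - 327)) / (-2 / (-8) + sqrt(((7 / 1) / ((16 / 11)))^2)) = -1477144 / 8019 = -184.21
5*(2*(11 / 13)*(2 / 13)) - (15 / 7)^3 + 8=-31179 / 57967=-0.54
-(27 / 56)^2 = -0.23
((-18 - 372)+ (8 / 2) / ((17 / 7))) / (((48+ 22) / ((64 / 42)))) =-105632 / 12495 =-8.45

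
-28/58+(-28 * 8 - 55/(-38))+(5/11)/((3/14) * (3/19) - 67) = -48161315915/215929186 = -223.04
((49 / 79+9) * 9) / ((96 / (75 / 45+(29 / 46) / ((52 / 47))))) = 1524655 / 755872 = 2.02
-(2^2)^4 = -256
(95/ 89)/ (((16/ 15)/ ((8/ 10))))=285/ 356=0.80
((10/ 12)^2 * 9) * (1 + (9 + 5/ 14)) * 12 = 10875/ 14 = 776.79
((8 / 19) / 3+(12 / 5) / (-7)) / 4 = -101 / 1995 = -0.05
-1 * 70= -70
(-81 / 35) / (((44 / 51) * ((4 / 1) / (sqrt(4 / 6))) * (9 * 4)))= -153 * sqrt(6) / 24640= -0.02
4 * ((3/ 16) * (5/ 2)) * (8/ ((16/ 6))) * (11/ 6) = 165/ 16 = 10.31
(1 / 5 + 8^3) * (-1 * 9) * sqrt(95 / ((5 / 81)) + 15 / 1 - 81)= -23049 * sqrt(1473) / 5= -176922.66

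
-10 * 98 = -980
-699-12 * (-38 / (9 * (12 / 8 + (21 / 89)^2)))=-49272581 / 73935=-666.43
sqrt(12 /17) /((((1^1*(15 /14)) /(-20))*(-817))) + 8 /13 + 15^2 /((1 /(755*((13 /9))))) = 112*sqrt(51) /41667 + 3189883 /13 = 245375.63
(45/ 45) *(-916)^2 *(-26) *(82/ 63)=-1788867392/ 63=-28394720.51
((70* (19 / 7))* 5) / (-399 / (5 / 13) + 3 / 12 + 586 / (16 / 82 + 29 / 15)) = -24871000 / 19944787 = -1.25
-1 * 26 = -26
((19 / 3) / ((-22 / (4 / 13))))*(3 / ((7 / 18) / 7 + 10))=-0.03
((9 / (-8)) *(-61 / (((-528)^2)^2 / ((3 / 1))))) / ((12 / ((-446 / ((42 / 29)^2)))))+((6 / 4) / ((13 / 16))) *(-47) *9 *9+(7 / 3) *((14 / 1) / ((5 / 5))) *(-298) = -53113653639170052031 / 3168510104567808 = -16762.97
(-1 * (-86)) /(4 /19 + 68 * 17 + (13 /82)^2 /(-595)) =6537274520 /87889131829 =0.07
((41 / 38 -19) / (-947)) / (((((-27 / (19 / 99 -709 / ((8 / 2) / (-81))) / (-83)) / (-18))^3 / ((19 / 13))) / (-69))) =548661810637059473405786050421 / 573376847472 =956895649093770832.07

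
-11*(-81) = 891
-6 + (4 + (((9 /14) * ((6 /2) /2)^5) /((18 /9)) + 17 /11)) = 1.99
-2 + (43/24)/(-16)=-811/384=-2.11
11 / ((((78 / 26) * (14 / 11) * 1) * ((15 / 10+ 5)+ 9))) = 121 / 651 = 0.19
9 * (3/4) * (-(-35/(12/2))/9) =35/8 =4.38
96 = 96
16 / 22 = 0.73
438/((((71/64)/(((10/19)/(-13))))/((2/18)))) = -93440/52611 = -1.78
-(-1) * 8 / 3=8 / 3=2.67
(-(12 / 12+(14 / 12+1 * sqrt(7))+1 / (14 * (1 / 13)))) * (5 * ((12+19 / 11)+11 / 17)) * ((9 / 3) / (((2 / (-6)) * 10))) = 12096 * sqrt(7) / 187+37440 / 187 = 371.35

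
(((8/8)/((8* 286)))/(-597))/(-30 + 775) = -1/1017622320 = -0.00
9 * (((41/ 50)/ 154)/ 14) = 369/ 107800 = 0.00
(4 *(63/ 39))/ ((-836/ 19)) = -21/ 143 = -0.15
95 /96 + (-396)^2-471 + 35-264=14987231 /96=156116.99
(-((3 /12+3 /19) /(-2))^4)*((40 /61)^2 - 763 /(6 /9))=7863013869049 /3972501020672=1.98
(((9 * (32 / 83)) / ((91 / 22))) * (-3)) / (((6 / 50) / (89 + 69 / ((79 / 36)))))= -1507176000 / 596687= -2525.91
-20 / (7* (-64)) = 5 / 112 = 0.04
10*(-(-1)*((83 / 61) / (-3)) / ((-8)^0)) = -830 / 183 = -4.54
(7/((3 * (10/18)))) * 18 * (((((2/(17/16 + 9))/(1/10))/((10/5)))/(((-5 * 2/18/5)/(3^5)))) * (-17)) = 64245312/23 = 2793274.43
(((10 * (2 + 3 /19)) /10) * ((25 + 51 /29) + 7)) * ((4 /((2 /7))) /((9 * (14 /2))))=80278 /4959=16.19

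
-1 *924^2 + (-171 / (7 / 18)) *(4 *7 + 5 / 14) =-42446007 / 49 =-866245.04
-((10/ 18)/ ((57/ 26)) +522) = -267916/ 513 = -522.25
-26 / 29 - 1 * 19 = -19.90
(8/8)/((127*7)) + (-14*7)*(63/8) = -2744339/3556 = -771.75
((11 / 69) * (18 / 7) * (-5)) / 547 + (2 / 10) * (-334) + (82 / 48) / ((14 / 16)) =-85668979 / 1321005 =-64.85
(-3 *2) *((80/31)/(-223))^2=-38400/47789569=-0.00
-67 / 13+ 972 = 966.85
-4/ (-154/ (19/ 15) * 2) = 0.02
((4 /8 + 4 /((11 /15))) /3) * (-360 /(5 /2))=-3144 /11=-285.82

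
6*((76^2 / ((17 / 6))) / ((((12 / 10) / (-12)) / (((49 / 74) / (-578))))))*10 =254721600 / 181781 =1401.26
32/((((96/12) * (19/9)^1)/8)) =288/19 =15.16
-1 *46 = -46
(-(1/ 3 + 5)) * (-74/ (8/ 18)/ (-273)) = -296/ 91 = -3.25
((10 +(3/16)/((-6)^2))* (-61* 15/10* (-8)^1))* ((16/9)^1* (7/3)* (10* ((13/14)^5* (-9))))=-217542425165/115248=-1887602.61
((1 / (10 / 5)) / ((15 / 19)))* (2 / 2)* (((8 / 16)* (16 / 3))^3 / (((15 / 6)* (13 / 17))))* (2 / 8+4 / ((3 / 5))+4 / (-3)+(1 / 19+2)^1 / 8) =2897344 / 78975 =36.69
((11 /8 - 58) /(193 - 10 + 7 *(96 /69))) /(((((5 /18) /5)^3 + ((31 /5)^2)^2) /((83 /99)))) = -43779335625 /262636303655011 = -0.00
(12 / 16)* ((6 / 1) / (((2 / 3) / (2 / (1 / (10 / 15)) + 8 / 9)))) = 15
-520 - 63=-583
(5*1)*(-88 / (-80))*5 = 55 / 2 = 27.50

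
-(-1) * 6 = 6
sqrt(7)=2.65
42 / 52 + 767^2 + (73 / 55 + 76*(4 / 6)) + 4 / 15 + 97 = 2524403603 / 4290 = 588439.07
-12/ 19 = -0.63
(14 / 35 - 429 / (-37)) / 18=2219 / 3330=0.67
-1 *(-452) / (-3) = -452 / 3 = -150.67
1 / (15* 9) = 1 / 135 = 0.01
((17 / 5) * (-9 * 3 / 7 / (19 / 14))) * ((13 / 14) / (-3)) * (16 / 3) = 15.95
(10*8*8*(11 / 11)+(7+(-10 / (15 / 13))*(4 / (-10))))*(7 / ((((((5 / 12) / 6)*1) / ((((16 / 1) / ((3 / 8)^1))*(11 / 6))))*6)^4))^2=1890486536454586999406883638345728 / 38443359375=49175893241109004912682.23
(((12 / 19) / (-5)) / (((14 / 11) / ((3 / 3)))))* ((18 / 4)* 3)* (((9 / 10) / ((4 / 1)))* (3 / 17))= -24057 / 452200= -0.05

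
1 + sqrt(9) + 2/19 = 78/19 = 4.11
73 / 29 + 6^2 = 1117 / 29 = 38.52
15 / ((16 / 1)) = 15 / 16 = 0.94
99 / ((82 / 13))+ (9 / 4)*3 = 3681 / 164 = 22.45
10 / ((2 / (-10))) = -50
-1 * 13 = -13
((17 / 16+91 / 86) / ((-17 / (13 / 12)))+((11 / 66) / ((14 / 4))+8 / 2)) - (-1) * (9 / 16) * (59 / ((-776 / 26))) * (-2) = 6.14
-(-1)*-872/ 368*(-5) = 11.85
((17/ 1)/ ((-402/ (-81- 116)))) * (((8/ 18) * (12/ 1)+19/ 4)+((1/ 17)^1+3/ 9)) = 420989/ 4824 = 87.27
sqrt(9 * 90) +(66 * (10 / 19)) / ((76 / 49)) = 50.86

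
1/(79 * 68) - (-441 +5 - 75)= 2745093/5372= 511.00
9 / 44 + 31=1373 / 44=31.20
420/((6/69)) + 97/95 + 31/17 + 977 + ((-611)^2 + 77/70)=1224596181/3230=379131.94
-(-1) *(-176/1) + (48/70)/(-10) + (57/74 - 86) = -3383813/12950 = -261.30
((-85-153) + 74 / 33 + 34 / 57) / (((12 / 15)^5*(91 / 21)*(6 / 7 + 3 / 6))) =-124053125 / 1016576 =-122.03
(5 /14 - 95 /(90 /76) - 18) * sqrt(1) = -12331 /126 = -97.87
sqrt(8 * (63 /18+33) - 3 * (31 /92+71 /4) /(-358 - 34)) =2 * sqrt(1893130) /161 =17.09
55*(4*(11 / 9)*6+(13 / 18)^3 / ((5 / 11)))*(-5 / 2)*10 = -41472.90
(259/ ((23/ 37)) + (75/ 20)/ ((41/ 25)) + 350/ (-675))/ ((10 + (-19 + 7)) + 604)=0.70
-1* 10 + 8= -2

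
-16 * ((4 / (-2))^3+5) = 48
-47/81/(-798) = 47/64638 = 0.00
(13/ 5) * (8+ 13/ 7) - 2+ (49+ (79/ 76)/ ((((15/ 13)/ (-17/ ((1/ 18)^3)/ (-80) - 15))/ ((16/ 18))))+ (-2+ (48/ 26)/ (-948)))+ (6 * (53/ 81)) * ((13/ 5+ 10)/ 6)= 32554385918/ 30732975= 1059.27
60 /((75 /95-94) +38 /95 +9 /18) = -11400 /17539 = -0.65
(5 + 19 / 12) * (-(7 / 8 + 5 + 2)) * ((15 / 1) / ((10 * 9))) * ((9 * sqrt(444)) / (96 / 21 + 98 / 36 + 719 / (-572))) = -44837793 * sqrt(111) / 1740296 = -271.45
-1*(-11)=11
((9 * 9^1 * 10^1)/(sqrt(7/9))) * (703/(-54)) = -31635 * sqrt(7)/7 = -11956.91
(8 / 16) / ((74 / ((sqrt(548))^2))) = 137 / 37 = 3.70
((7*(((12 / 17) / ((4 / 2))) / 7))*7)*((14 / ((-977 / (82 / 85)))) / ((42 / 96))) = -110208 / 1411765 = -0.08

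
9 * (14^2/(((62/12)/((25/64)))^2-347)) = -9922500/967811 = -10.25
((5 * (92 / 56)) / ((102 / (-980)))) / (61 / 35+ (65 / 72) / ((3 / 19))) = -10143000 / 958817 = -10.58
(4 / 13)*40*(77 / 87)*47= 579040 / 1131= 511.97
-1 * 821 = -821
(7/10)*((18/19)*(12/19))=756/1805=0.42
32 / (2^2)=8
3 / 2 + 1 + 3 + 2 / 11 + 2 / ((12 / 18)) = 191 / 22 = 8.68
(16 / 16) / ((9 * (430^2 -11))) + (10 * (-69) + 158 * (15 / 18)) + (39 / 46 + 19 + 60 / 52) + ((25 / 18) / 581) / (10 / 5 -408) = -126124474093494473 / 234723694851828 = -537.33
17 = 17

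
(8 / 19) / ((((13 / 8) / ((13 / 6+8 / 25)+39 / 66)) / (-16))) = -2599936 / 203775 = -12.76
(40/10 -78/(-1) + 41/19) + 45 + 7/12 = 29581/228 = 129.74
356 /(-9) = -356 /9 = -39.56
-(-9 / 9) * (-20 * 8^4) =-81920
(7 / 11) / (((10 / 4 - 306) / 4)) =-56 / 6677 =-0.01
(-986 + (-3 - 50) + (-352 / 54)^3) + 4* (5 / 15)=-25876169 / 19683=-1314.65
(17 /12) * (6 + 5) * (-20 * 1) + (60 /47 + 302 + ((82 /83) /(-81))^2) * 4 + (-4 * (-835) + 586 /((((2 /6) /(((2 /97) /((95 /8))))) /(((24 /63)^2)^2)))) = 199357015000283721439 /47001485052031545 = 4241.50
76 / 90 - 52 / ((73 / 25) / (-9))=529274 / 3285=161.12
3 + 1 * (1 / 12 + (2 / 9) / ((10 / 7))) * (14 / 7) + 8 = 1033 / 90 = 11.48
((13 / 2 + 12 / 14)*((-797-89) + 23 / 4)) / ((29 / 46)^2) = -27406961 / 1682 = -16294.27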